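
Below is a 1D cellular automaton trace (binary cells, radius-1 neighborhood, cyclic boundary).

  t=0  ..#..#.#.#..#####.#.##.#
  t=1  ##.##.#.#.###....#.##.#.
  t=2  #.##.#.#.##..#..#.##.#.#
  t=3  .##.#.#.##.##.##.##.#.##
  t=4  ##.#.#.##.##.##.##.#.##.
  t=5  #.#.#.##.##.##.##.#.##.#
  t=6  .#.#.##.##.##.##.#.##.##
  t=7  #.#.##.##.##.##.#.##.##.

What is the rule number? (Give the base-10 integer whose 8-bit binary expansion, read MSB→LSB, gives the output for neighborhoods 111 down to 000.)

  [7] ### => .  t=0,i=13
  [6] ##. => .  t=0,i=16
  [5] #.# => #  t=0,i=6
  [4] #.. => #  t=0,i=0
  [3] .## => #  t=0,i=12
  [2] .#. => .  t=0,i=2
  [1] ..# => #  t=0,i=1
  [0] ... => .  t=1,i=14
  bits 00111010 = 58

58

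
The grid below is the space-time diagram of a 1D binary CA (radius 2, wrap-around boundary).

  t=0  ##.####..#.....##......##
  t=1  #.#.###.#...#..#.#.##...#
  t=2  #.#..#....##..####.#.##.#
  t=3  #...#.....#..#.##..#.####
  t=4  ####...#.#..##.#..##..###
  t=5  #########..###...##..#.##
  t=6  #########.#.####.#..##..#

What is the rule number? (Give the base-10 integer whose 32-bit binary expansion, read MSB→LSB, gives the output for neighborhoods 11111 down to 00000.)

3647923301

  nb #####: next=#  (t=3,i=23, bit31=1)
  nb ####.: next=#  (t=0,i=0, bit30=1)
  nb ###.#: next=.  (t=0,i=1, bit29=0)
  nb ###..: next=#  (t=0,i=6, bit28=1)
  nb ##.##: next=#  (t=0,i=2, bit27=1)
  nb ##.#.: next=.  (t=1,i=1, bit26=0)
  nb ##..#: next=.  (t=0,i=7, bit25=0)
  nb ##...: next=#  (t=0,i=17, bit24=1)
  nb #.###: next=.  (t=0,i=3, bit23=0)
  nb #.##.: next=#  (t=1,i=19, bit22=1)
  nb #.#.#: next=#  (t=1,i=2, bit21=1)
  nb #.#..: next=.  (t=1,i=8, bit20=0)
  nb #..##: next=#  (t=2,i=13, bit19=1)
  nb #..#.: next=#  (t=0,i=8, bit18=1)
  nb #...#: next=#  (t=1,i=10, bit17=1)
  nb #....: next=.  (t=0,i=11, bit16=0)
  nb .####: next=#  (t=0,i=4, bit15=1)
  nb .###.: next=#  (t=1,i=5, bit14=1)
  nb .##.#: next=#  (t=1,i=0, bit13=1)
  nb .##..: next=.  (t=0,i=16, bit12=0)
  nb .#.##: next=.  (t=1,i=3, bit11=0)
  nb .#.#.: next=#  (t=1,i=16, bit10=1)
  nb .#..#: next=.  (t=1,i=13, bit9=0)
  nb .#...: next=.  (t=0,i=10, bit8=0)
  nb ..###: next=.  (t=0,i=23, bit7=0)
  nb ..##.: next=#  (t=0,i=15, bit6=1)
  nb ..#.#: next=#  (t=1,i=15, bit5=1)
  nb ..#..: next=.  (t=0,i=9, bit4=0)
  nb ...##: next=.  (t=0,i=14, bit3=0)
  nb ...#.: next=#  (t=1,i=11, bit2=1)
  nb ....#: next=.  (t=0,i=13, bit1=0)
  nb .....: next=#  (t=0,i=12, bit0=1)
  bits 11011001011011101110010001100101 = 3647923301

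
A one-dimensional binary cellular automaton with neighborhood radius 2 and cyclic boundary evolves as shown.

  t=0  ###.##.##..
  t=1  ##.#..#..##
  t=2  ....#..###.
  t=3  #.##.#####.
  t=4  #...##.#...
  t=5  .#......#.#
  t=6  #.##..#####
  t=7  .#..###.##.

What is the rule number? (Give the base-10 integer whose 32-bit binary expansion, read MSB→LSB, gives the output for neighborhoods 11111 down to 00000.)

  #####|#  b31=1 t=3,i=7
  ####.|.  b30=0 t=1,i=0
  ###.#|.  b29=0 t=0,i=2
  ###..|#  b28=1 t=2,i=9
  ##.##|#  b27=1 t=0,i=3
  ##.#.|.  b26=0 t=1,i=2
  ##..#|#  b25=1 t=0,i=9
  ##...|.  b24=0 t=2,i=10
  #.###|#  b23=1 t=3,i=5
  #.##.|.  b22=0 t=0,i=4
  #.#.#|#  b21=1 t=3,i=0
  #.#..|.  b20=0 t=1,i=3
  #..##|#  b19=1 t=0,i=10
  #..#.|.  b18=0 t=1,i=5
  #...#|.  b17=0 t=4,i=2
  #....|#  b16=1 t=2,i=0
  .####|.  b15=0 t=1,i=10
  .###.|#  b14=1 t=0,i=1
  .##.#|.  b13=0 t=0,i=5
  .##..|.  b12=0 t=0,i=8
  .#.##|.  b11=0 t=3,i=1
  .#.#.|#  b10=1 t=5,i=0
  .#..#|#  b9=1 t=1,i=4
  .#...|#  b8=1 t=4,i=1
  ..###|#  b7=1 t=0,i=0
  ..##.|.  b6=0 t=4,i=4
  ..#.#|#  b5=1 t=5,i=8
  ..#..|.  b4=0 t=1,i=6
  ...##|.  b3=0 t=4,i=3
  ...#.|#  b2=1 t=2,i=3
  ....#|#  b1=1 t=2,i=2
  .....|.  b0=0 t=2,i=1
  bits 10011010101010010100011110100110 = 2594785190

2594785190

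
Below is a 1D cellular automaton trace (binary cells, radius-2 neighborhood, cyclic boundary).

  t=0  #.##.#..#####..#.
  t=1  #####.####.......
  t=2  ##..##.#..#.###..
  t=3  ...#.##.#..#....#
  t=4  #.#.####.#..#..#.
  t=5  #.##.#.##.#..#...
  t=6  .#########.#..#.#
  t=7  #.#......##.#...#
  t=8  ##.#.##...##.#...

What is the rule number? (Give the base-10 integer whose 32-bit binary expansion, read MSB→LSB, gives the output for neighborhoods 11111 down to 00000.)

  nb #####: next=.  (t=0,i=10, bit31=0)
  nb ####.: next=.  (t=0,i=11, bit30=0)
  nb ###.#: next=#  (t=1,i=4, bit29=1)
  nb ###..: next=.  (t=0,i=12, bit28=0)
  nb ##.##: next=#  (t=1,i=5, bit27=1)
  nb ##.#.: next=#  (t=0,i=4, bit26=1)
  nb ##..#: next=.  (t=0,i=13, bit25=0)
  nb ##...: next=#  (t=1,i=10, bit24=1)
  nb #.###: next=.  (t=1,i=6, bit23=0)
  nb #.##.: next=#  (t=0,i=2, bit22=1)
  nb #.#.#: next=#  (t=0,i=0, bit21=1)
  nb #.#..: next=.  (t=0,i=5, bit20=0)
  nb #..##: next=#  (t=0,i=7, bit19=1)
  nb #..#.: next=.  (t=0,i=14, bit18=0)
  nb #...#: next=.  (t=3,i=1, bit17=0)
  nb #....: next=.  (t=1,i=11, bit16=0)
  nb .####: next=#  (t=0,i=9, bit15=1)
  nb .###.: next=.  (t=2,i=13, bit14=0)
  nb .##.#: next=#  (t=0,i=3, bit13=1)
  nb .##..: next=.  (t=2,i=1, bit12=0)
  nb .#.##: next=#  (t=0,i=1, bit11=1)
  nb .#.#.: next=.  (t=0,i=16, bit10=0)
  nb .#..#: next=#  (t=0,i=6, bit9=1)
  nb .#...: next=#  (t=3,i=0, bit8=1)
  nb ..###: next=#  (t=0,i=8, bit7=1)
  nb ..##.: next=.  (t=2,i=0, bit6=0)
  nb ..#.#: next=.  (t=0,i=15, bit5=0)
  nb ..#..: next=.  (t=3,i=11, bit4=0)
  nb ...##: next=.  (t=1,i=16, bit3=0)
  nb ...#.: next=#  (t=3,i=2, bit2=1)
  nb ....#: next=.  (t=1,i=15, bit1=0)
  nb .....: next=#  (t=1,i=12, bit0=1)
  bits 00101101011010001010101110000101 = 761834373

761834373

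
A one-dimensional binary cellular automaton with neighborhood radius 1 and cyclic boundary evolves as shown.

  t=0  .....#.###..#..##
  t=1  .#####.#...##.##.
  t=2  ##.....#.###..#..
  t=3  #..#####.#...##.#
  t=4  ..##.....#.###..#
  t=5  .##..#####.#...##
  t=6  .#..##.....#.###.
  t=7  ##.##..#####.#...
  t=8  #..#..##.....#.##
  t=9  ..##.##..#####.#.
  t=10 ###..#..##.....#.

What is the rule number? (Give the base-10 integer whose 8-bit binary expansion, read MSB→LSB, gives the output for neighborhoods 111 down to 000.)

  [7] ### => .  t=0,i=8
  [6] ##. => .  t=0,i=9
  [5] #.# => .  t=0,i=6
  [4] #.. => .  t=0,i=0
  [3] .## => #  t=0,i=7
  [2] .#. => #  t=0,i=5
  [1] ..# => #  t=0,i=4
  [0] ... => #  t=0,i=1
  bits 00001111 = 15

15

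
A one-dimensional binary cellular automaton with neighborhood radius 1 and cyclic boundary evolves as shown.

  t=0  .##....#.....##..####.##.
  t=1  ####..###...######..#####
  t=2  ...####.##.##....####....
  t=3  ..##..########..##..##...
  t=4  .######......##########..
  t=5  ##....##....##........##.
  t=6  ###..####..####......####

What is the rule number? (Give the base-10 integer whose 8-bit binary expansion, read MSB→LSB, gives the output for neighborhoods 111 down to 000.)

  ###|.  b7=0 t=0,i=18
  ##.|#  b6=1 t=0,i=2
  #.#|#  b5=1 t=0,i=21
  #..|#  b4=1 t=0,i=3
  .##|#  b3=1 t=0,i=1
  .#.|#  b2=1 t=0,i=7
  ..#|#  b1=1 t=0,i=0
  ...|.  b0=0 t=0,i=4
  bits 01111110 = 126

126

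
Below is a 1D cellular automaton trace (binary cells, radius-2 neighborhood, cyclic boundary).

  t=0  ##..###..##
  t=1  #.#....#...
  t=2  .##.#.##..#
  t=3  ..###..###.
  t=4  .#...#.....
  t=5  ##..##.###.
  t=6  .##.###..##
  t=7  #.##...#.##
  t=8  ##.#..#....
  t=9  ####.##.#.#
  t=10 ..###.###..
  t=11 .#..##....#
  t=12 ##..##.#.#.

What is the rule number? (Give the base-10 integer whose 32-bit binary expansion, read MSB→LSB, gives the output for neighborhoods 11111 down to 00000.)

  nb #####: next=.  (t=9,i=1, bit31=0)
  nb ####.: next=#  (t=0,i=0, bit30=1)
  nb ###.#: next=#  (t=5,i=9, bit29=1)
  nb ###..: next=.  (t=0,i=1, bit28=0)
  nb ##.##: next=#  (t=5,i=6, bit27=1)
  nb ##.#.: next=#  (t=2,i=3, bit26=1)
  nb ##..#: next=#  (t=0,i=2, bit25=1)
  nb ##...: next=.  (t=3,i=10, bit24=0)
  nb #.###: next=.  (t=5,i=7, bit23=0)
  nb #.##.: next=.  (t=2,i=1, bit22=0)
  nb #.#.#: next=#  (t=2,i=4, bit21=1)
  nb #.#..: next=#  (t=1,i=2, bit20=1)
  nb #..##: next=.  (t=0,i=3, bit19=0)
  nb #..#.: next=#  (t=2,i=9, bit18=1)
  nb #...#: next=.  (t=1,i=9, bit17=0)
  nb #....: next=#  (t=1,i=4, bit16=1)
  nb .####: next=.  (t=0,i=10, bit15=0)
  nb .###.: next=.  (t=0,i=5, bit14=0)
  nb .##.#: next=#  (t=2,i=2, bit13=1)
  nb .##..: next=#  (t=2,i=7, bit12=1)
  nb .#.##: next=.  (t=2,i=0, bit11=0)
  nb .#.#.: next=#  (t=1,i=1, bit10=1)
  nb .#..#: next=.  (t=8,i=4, bit9=0)
  nb .#...: next=.  (t=1,i=3, bit8=0)
  nb ..###: next=.  (t=0,i=4, bit7=0)
  nb ..##.: next=#  (t=5,i=4, bit6=1)
  nb ..#.#: next=.  (t=1,i=0, bit5=0)
  nb ..#..: next=#  (t=1,i=7, bit4=1)
  nb ...##: next=#  (t=3,i=1, bit3=1)
  nb ...#.: next=#  (t=1,i=6, bit2=1)
  nb ....#: next=.  (t=1,i=5, bit1=0)
  nb .....: next=#  (t=4,i=8, bit0=1)
  bits 01101110001101010011010001011101 = 1848980573

1848980573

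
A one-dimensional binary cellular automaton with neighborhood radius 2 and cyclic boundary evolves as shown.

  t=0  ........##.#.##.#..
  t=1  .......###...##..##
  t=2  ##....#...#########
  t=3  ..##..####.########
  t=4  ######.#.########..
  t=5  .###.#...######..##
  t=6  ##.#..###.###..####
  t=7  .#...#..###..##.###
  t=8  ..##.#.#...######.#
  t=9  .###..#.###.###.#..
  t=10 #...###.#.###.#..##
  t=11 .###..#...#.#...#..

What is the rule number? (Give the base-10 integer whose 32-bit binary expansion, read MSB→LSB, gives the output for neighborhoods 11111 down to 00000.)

  #####|#  b31=1 t=2,i=12
  ####.|.  b30=0 t=2,i=0
  ###.#|#  b29=1 t=3,i=9
  ###..|.  b28=0 t=1,i=9
  ##.##|#  b27=1 t=3,i=10
  ##.#.|.  b26=0 t=0,i=10
  ##..#|#  b25=1 t=1,i=15
  ##...|#  b24=1 t=1,i=0
  #.###|#  b23=1 t=3,i=11
  #.##.|#  b22=1 t=0,i=13
  #.#.#|.  b21=0 t=0,i=11
  #.#..|.  b20=0 t=0,i=16
  #..##|#  b19=1 t=1,i=16
  #..#.|#  b18=1 t=9,i=5
  #...#|#  b17=1 t=1,i=11
  #....|#  b16=1 t=0,i=18
  .####|#  b15=1 t=2,i=11
  .###.|.  b14=0 t=1,i=8
  .##.#|#  b13=1 t=0,i=9
  .##..|#  b12=1 t=1,i=14
  .#.##|.  b11=0 t=0,i=12
  .#.#.|#  b10=1 t=8,i=6
  .#..#|.  b9=0 t=6,i=4
  .#...|#  b8=1 t=0,i=17
  ..###|.  b7=0 t=1,i=7
  ..##.|#  b6=1 t=0,i=8
  ..#.#|#  b5=1 t=9,i=6
  ..#..|#  b4=1 t=2,i=6
  ...##|#  b3=1 t=0,i=7
  ...#.|.  b2=0 t=2,i=5
  ....#|.  b1=0 t=0,i=6
  .....|.  b0=0 t=0,i=0
  bits 10101011110011111011010101111000 = 2882516344

2882516344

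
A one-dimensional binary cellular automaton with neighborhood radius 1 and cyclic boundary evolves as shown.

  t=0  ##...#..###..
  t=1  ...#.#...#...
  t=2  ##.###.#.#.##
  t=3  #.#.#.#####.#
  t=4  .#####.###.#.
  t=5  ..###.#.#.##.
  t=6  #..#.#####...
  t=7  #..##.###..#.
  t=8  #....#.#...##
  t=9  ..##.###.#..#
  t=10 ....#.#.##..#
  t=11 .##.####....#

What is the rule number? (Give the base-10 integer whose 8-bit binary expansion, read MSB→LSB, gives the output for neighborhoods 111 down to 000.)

  [7] ### => #  t=0,i=9
  [6] ##. => .  t=0,i=1
  [5] #.# => #  t=1,i=4
  [4] #.. => .  t=0,i=2
  [3] .## => .  t=0,i=0
  [2] .#. => #  t=0,i=5
  [1] ..# => .  t=0,i=4
  [0] ... => #  t=0,i=3
  bits 10100101 = 165

165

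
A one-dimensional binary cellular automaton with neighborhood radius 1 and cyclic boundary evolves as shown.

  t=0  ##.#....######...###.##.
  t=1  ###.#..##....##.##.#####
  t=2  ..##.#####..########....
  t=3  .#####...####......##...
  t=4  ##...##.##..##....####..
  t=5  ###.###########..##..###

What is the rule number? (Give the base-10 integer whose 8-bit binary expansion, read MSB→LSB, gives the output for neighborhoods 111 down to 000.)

  [7] ### => .  t=0,i=9
  [6] ##. => #  t=0,i=1
  [5] #.# => #  t=0,i=2
  [4] #.. => #  t=0,i=4
  [3] .## => #  t=0,i=0
  [2] .#. => .  t=0,i=3
  [1] ..# => #  t=0,i=7
  [0] ... => .  t=0,i=5
  bits 01111010 = 122

122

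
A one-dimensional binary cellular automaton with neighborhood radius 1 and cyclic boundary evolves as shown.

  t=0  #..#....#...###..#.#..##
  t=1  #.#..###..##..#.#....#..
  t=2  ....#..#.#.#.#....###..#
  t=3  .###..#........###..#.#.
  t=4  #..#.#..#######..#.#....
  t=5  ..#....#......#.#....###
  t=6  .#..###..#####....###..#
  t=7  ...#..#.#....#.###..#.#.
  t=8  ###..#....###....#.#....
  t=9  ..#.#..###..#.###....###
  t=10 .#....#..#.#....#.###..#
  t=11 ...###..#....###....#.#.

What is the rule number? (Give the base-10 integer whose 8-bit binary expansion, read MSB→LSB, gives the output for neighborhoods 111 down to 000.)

  ###|.  b7=0 t=0,i=13
  ##.|#  b6=1 t=0,i=0
  #.#|.  b5=0 t=0,i=18
  #..|.  b4=0 t=0,i=1
  .##|.  b3=0 t=0,i=12
  .#.|.  b2=0 t=0,i=3
  ..#|#  b1=1 t=0,i=2
  ...|#  b0=1 t=0,i=5
  bits 01000011 = 67

67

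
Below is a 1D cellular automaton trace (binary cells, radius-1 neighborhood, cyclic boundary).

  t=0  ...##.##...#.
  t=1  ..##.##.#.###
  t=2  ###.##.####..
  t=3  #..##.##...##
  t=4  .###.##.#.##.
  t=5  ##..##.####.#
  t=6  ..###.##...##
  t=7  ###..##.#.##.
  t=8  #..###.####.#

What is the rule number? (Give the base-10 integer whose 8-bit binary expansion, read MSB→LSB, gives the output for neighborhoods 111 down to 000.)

62

  nb ###: next=.  (t=1,i=11, bit7=0)
  nb ##.: next=.  (t=0,i=4, bit6=0)
  nb #.#: next=#  (t=0,i=5, bit5=1)
  nb #..: next=#  (t=0,i=8, bit4=1)
  nb .##: next=#  (t=0,i=3, bit3=1)
  nb .#.: next=#  (t=0,i=11, bit2=1)
  nb ..#: next=#  (t=0,i=2, bit1=1)
  nb ...: next=.  (t=0,i=0, bit0=0)
  bits 00111110 = 62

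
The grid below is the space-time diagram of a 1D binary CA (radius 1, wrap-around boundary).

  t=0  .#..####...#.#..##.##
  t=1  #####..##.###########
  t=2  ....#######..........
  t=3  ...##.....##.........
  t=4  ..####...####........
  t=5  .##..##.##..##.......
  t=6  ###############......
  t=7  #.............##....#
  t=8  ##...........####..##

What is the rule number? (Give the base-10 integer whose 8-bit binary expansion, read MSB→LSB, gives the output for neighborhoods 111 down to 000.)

  nb ###: next=.  (t=0,i=5, bit7=0)
  nb ##.: next=#  (t=0,i=7, bit6=1)
  nb #.#: next=#  (t=0,i=0, bit5=1)
  nb #..: next=#  (t=0,i=2, bit4=1)
  nb .##: next=#  (t=0,i=4, bit3=1)
  nb .#.: next=#  (t=0,i=1, bit2=1)
  nb ..#: next=#  (t=0,i=3, bit1=1)
  nb ...: next=.  (t=0,i=9, bit0=0)
  bits 01111110 = 126

126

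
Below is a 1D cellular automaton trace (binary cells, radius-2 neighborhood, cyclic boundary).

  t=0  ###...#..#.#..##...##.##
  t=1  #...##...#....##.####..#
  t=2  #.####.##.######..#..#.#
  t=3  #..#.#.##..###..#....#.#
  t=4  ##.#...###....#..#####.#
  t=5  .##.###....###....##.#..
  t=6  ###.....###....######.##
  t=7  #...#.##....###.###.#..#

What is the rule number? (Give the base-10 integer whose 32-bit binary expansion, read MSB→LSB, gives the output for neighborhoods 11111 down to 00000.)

2789454190

  #####|#  b31=1 t=0,i=0
  ####.|.  b30=0 t=0,i=1
  ###.#|#  b29=1 t=2,i=5
  ###..|.  b28=0 t=0,i=2
  ##.##|.  b27=0 t=0,i=21
  ##.#.|#  b26=1 t=4,i=2
  ##..#|#  b25=1 t=1,i=21
  ##...|.  b24=0 t=0,i=3
  #.###|.  b23=0 t=0,i=22
  #.##.|#  b22=1 t=2,i=7
  #.#.#|.  b21=0 t=3,i=5
  #.#..|.  b20=0 t=0,i=11
  #..##|.  b19=0 t=0,i=13
  #..#.|.  b18=0 t=0,i=8
  #...#|#  b17=1 t=0,i=4
  #....|#  b16=1 t=1,i=11
  .####|#  b15=1 t=0,i=23
  .###.|.  b14=0 t=3,i=12
  .##.#|#  b13=1 t=0,i=20
  .##..|#  b12=1 t=0,i=15
  .#.##|.  b11=0 t=2,i=22
  .#.#.|.  b10=0 t=0,i=10
  .#..#|.  b9=0 t=0,i=7
  .#...|#  b8=1 t=1,i=10
  ..###|.  b7=0 t=3,i=11
  ..##.|#  b6=1 t=0,i=14
  ..#.#|#  b5=1 t=0,i=9
  ..#..|.  b4=0 t=0,i=6
  ...##|#  b3=1 t=0,i=18
  ...#.|#  b2=1 t=0,i=5
  ....#|#  b1=1 t=1,i=12
  .....|.  b0=0 t=6,i=5
  bits 10100110010000111011000101101110 = 2789454190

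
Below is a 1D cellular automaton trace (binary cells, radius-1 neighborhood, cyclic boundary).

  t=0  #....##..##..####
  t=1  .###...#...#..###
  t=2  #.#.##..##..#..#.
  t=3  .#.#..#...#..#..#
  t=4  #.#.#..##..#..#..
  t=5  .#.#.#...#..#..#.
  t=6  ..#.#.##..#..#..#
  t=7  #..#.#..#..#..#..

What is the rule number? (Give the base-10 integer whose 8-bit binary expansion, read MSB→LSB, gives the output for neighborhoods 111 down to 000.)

177

  ### -> #   bit 7 = 1  t=0,i=14
  ##. -> .   bit 6 = 0  t=0,i=0
  #.# -> #   bit 5 = 1  t=1,i=0
  #.. -> #   bit 4 = 1  t=0,i=1
  .## -> .   bit 3 = 0  t=0,i=5
  .#. -> .   bit 2 = 0  t=1,i=7
  ..# -> .   bit 1 = 0  t=0,i=4
  ... -> #   bit 0 = 1  t=0,i=2
  bits 10110001 = 177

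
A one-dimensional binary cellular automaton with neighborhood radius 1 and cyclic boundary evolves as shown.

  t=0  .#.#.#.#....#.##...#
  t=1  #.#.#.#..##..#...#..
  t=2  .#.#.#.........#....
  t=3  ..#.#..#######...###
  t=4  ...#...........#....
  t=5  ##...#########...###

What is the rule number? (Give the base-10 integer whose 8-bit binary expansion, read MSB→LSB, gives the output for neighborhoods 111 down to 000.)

33

  ### -> .   bit 7 = 0  t=3,i=8
  ##. -> .   bit 6 = 0  t=0,i=15
  #.# -> #   bit 5 = 1  t=0,i=0
  #.. -> .   bit 4 = 0  t=0,i=8
  .## -> .   bit 3 = 0  t=0,i=14
  .#. -> .   bit 2 = 0  t=0,i=1
  ..# -> .   bit 1 = 0  t=0,i=11
  ... -> #   bit 0 = 1  t=0,i=9
  bits 00100001 = 33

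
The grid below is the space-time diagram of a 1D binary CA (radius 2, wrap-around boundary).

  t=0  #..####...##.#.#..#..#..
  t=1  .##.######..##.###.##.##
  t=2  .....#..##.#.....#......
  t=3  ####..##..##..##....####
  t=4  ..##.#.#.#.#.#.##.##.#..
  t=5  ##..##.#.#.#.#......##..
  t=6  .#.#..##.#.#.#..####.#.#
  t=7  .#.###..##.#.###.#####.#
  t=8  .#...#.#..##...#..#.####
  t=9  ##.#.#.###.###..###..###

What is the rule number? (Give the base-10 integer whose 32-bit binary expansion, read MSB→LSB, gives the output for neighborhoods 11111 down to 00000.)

  ##### -> .   bit 31 = 0  t=1,i=6
  ####. -> #   bit 30 = 1  t=0,i=5
  ###.# -> #   bit 29 = 1  t=1,i=17
  ###.. -> #   bit 28 = 1  t=0,i=6
  ##.## -> .   bit 27 = 0  t=1,i=0
  ##.#. -> #   bit 26 = 1  t=0,i=12
  ##..# -> .   bit 25 = 0  t=1,i=10
  ##... -> #   bit 24 = 1  t=0,i=7
  #.### -> .   bit 23 = 0  t=1,i=4
  #.##. -> .   bit 22 = 0  t=1,i=1
  #.#.# -> #   bit 21 = 1  t=0,i=13
  #.#.. -> #   bit 20 = 1  t=0,i=15
  #..## -> #   bit 19 = 1  t=0,i=2
  #..#. -> #   bit 18 = 1  t=0,i=17
  #...# -> #   bit 17 = 1  t=0,i=8
  #.... -> .   bit 16 = 0  t=2,i=13
  .#### -> #   bit 15 = 1  t=0,i=4
  .###. -> .   bit 14 = 0  t=1,i=16
  .##.# -> .   bit 13 = 0  t=0,i=11
  .##.. -> #   bit 12 = 1  t=3,i=7
  .#.## -> .   bit 11 = 0  t=4,i=14
  .#.#. -> .   bit 10 = 0  t=0,i=14
  .#..# -> #   bit 9 = 1  t=0,i=1
  .#... -> .   bit 8 = 0  t=2,i=12
  ..### -> .   bit 7 = 0  t=0,i=3
  ..##. -> .   bit 6 = 0  t=0,i=10
  ..#.# -> #   bit 5 = 1  t=8,i=5
  ..#.. -> .   bit 4 = 0  t=0,i=0
  ...## -> #   bit 3 = 1  t=0,i=9
  ...#. -> .   bit 2 = 0  t=2,i=4
  ....# -> #   bit 1 = 1  t=2,i=3
  ..... -> #   bit 0 = 1  t=2,i=0
  bits 01110101001111101001001000101011 = 1967034923

1967034923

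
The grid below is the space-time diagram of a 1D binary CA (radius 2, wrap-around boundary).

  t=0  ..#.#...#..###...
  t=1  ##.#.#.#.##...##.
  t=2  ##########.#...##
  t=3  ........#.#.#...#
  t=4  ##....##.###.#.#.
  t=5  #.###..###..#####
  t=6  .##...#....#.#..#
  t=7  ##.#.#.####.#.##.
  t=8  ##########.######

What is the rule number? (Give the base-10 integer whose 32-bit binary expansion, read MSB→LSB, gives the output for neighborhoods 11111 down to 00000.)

  #####|.  b31=0 t=2,i=0
  ####.|#  b30=1 t=2,i=8
  ###.#|.  b29=0 t=2,i=9
  ###..|.  b28=0 t=0,i=13
  ##.##|#  b27=1 t=1,i=16
  ##.#.|#  b26=1 t=1,i=2
  ##..#|.  b25=0 t=5,i=5
  ##...|#  b24=1 t=0,i=14
  #.###|#  b23=1 t=4,i=9
  #.##.|#  b22=1 t=1,i=0
  #.#.#|#  b21=1 t=1,i=3
  #.#..|.  b20=0 t=0,i=4
  #..##|#  b19=1 t=0,i=10
  #..#.|#  b18=1 t=6,i=15
  #...#|.  b17=0 t=0,i=6
  #....|#  b16=1 t=0,i=15
  .####|#  b15=1 t=2,i=16
  .###.|.  b14=0 t=0,i=12
  .##.#|#  b13=1 t=1,i=1
  .##..|.  b12=0 t=1,i=10
  .#.##|#  b11=1 t=1,i=8
  .#.#.|#  b10=1 t=0,i=3
  .#..#|#  b9=1 t=0,i=9
  .#...|#  b8=1 t=0,i=5
  ..###|.  b7=0 t=0,i=11
  ..##.|.  b6=0 t=1,i=14
  ..#.#|.  b5=0 t=0,i=2
  ..#..|.  b4=0 t=0,i=8
  ...##|.  b3=0 t=1,i=13
  ...#.|#  b2=1 t=0,i=1
  ....#|#  b1=1 t=0,i=0
  .....|.  b0=0 t=0,i=16
  bits 01001101111011011010111100000110 = 1307422470

1307422470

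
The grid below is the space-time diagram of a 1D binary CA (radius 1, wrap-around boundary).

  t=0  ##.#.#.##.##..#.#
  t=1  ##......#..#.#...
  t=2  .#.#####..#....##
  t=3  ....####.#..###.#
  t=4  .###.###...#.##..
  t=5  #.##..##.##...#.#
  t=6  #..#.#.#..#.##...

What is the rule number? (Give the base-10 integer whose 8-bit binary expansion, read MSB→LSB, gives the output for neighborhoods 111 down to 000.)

  nb ###: next=#  (t=0,i=0, bit7=1)
  nb ##.: next=#  (t=0,i=1, bit6=1)
  nb #.#: next=.  (t=0,i=2, bit5=0)
  nb #..: next=.  (t=0,i=12, bit4=0)
  nb .##: next=.  (t=0,i=7, bit3=0)
  nb .#.: next=.  (t=0,i=3, bit2=0)
  nb ..#: next=#  (t=0,i=13, bit1=1)
  nb ...: next=#  (t=1,i=3, bit0=1)
  bits 11000011 = 195

195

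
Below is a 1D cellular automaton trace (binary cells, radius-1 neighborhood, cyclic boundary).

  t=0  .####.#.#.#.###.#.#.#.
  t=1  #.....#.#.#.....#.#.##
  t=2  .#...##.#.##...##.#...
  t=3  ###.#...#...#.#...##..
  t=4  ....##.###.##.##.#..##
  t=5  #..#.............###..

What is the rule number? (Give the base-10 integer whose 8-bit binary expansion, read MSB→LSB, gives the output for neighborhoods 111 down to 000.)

  ###|.  b7=0 t=0,i=2
  ##.|.  b6=0 t=0,i=4
  #.#|.  b5=0 t=0,i=5
  #..|#  b4=1 t=0,i=21
  .##|.  b3=0 t=0,i=1
  .#.|#  b2=1 t=0,i=6
  ..#|#  b1=1 t=0,i=0
  ...|.  b0=0 t=1,i=2
  bits 00010110 = 22

22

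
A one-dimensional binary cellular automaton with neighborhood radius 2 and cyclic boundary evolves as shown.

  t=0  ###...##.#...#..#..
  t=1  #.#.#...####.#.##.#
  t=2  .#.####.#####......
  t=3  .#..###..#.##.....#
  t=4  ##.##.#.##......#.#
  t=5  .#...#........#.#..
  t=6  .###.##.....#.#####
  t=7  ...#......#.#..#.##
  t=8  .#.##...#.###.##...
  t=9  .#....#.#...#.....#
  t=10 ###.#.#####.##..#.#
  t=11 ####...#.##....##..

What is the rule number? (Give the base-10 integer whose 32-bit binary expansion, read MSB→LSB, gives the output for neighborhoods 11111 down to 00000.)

  #####|.  b31=0 t=2,i=10
  ####.|#  b30=1 t=1,i=10
  ###.#|#  b29=1 t=1,i=11
  ###..|#  b28=1 t=0,i=2
  ##.##|.  b27=0 t=1,i=17
  ##.#.|#  b26=1 t=0,i=8
  ##..#|.  b25=0 t=3,i=7
  ##...|.  b24=0 t=0,i=3
  #.###|.  b23=0 t=2,i=3
  #.##.|.  b22=0 t=1,i=15
  #.#.#|.  b21=0 t=1,i=2
  #.#..|#  b20=1 t=0,i=9
  #..##|#  b19=1 t=0,i=18
  #..#.|#  b18=1 t=0,i=15
  #...#|#  b17=1 t=0,i=4
  #....|.  b16=0 t=2,i=14
  .####|#  b15=1 t=1,i=9
  .###.|.  b14=0 t=0,i=1
  .##.#|.  b13=0 t=0,i=7
  .##..|.  b12=0 t=3,i=12
  .#.##|.  b11=0 t=1,i=14
  .#.#.|#  b10=1 t=1,i=3
  .#..#|.  b9=0 t=0,i=14
  .#...|#  b8=1 t=0,i=10
  ..###|#  b7=1 t=0,i=0
  ..##.|.  b6=0 t=0,i=6
  ..#.#|#  b5=1 t=2,i=1
  ..#..|#  b4=1 t=0,i=13
  ...##|.  b3=0 t=0,i=5
  ...#.|.  b2=0 t=0,i=12
  ....#|#  b1=1 t=2,i=18
  .....|.  b0=0 t=2,i=15
  bits 01110100000111101000010110110010 = 1948157362

1948157362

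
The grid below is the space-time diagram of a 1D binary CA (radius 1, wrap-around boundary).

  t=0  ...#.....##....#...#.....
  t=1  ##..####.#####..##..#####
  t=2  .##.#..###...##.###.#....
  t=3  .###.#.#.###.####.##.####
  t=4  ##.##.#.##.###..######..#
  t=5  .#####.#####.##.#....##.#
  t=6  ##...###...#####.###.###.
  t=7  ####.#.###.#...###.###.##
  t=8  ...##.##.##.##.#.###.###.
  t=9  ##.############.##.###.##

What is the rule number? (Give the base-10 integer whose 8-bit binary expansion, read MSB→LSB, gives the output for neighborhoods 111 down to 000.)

121

  ###|.  b7=0 t=1,i=0
  ##.|#  b6=1 t=0,i=10
  #.#|#  b5=1 t=1,i=8
  #..|#  b4=1 t=0,i=4
  .##|#  b3=1 t=0,i=9
  .#.|.  b2=0 t=0,i=3
  ..#|.  b1=0 t=0,i=2
  ...|#  b0=1 t=0,i=0
  bits 01111001 = 121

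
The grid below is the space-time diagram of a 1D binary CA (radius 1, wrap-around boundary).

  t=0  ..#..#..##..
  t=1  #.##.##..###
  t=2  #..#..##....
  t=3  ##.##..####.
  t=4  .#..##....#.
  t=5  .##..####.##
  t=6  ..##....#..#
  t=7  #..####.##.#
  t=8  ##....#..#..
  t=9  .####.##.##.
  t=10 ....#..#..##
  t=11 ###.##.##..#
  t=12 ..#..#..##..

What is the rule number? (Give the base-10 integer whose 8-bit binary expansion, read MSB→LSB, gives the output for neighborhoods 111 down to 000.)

85

  nb ###: next=.  (t=1,i=10, bit7=0)
  nb ##.: next=#  (t=0,i=9, bit6=1)
  nb #.#: next=.  (t=1,i=1, bit5=0)
  nb #..: next=#  (t=0,i=3, bit4=1)
  nb .##: next=.  (t=0,i=8, bit3=0)
  nb .#.: next=#  (t=0,i=2, bit2=1)
  nb ..#: next=.  (t=0,i=1, bit1=0)
  nb ...: next=#  (t=0,i=0, bit0=1)
  bits 01010101 = 85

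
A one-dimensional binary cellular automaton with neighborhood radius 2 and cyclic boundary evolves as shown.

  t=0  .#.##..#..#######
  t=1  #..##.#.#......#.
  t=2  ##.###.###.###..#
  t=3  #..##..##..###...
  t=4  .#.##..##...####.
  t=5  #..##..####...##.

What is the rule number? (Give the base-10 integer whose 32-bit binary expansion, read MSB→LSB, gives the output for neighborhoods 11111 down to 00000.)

  nb #####: next=.  (t=0,i=12, bit31=0)
  nb ####.: next=#  (t=0,i=15, bit30=1)
  nb ###.#: next=.  (t=0,i=16, bit29=0)
  nb ###..: next=#  (t=2,i=13, bit28=1)
  nb ##.##: next=.  (t=2,i=2, bit27=0)
  nb ##.#.: next=#  (t=0,i=0, bit26=1)
  nb ##..#: next=.  (t=0,i=5, bit25=0)
  nb ##...: next=#  (t=3,i=14, bit24=1)
  nb #.###: next=#  (t=2,i=3, bit23=1)
  nb #.##.: next=#  (t=0,i=3, bit22=1)
  nb #.#.#: next=.  (t=0,i=1, bit21=0)
  nb #.#..: next=#  (t=1,i=0, bit20=1)
  nb #..##: next=.  (t=0,i=9, bit19=0)
  nb #..#.: next=#  (t=0,i=6, bit18=1)
  nb #...#: next=#  (t=3,i=15, bit17=1)
  nb #....: next=.  (t=1,i=10, bit16=0)
  nb .####: next=.  (t=0,i=11, bit15=0)
  nb .###.: next=#  (t=2,i=0, bit14=1)
  nb .##.#: next=#  (t=1,i=4, bit13=1)
  nb .##..: next=#  (t=0,i=4, bit12=1)
  nb .#.##: next=.  (t=0,i=2, bit11=0)
  nb .#.#.: next=#  (t=1,i=7, bit10=1)
  nb .#..#: next=#  (t=0,i=8, bit9=1)
  nb .#...: next=#  (t=1,i=9, bit8=1)
  nb ..###: next=.  (t=0,i=10, bit7=0)
  nb ..##.: next=#  (t=1,i=3, bit6=1)
  nb ..#.#: next=.  (t=1,i=15, bit5=0)
  nb ..#..: next=.  (t=0,i=7, bit4=0)
  nb ...##: next=.  (t=4,i=11, bit3=0)
  nb ...#.: next=.  (t=1,i=14, bit2=0)
  nb ....#: next=#  (t=1,i=13, bit1=1)
  nb .....: next=#  (t=1,i=11, bit0=1)
  bits 01010101110101100111011101000011 = 1440118595

1440118595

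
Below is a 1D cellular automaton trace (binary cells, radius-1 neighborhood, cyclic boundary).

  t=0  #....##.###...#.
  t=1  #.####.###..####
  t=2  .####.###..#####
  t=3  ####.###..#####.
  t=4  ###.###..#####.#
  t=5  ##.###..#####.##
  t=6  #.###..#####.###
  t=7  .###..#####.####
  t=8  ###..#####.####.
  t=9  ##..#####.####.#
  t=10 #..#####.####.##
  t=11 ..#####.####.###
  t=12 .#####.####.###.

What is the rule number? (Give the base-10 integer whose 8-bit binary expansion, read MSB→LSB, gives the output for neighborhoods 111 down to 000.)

  [7] ### => #  t=0,i=9
  [6] ##. => .  t=0,i=6
  [5] #.# => #  t=0,i=7
  [4] #.. => .  t=0,i=1
  [3] .## => #  t=0,i=5
  [2] .#. => #  t=0,i=0
  [1] ..# => #  t=0,i=4
  [0] ... => #  t=0,i=2
  bits 10101111 = 175

175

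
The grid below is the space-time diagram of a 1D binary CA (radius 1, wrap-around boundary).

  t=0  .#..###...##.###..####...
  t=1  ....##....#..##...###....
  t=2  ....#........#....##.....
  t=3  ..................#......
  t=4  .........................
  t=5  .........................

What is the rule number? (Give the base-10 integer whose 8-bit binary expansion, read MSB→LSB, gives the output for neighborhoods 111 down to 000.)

  [7] ### => #  t=0,i=5
  [6] ##. => .  t=0,i=6
  [5] #.# => .  t=0,i=12
  [4] #.. => .  t=0,i=2
  [3] .## => #  t=0,i=4
  [2] .#. => .  t=0,i=1
  [1] ..# => .  t=0,i=0
  [0] ... => .  t=0,i=8
  bits 10001000 = 136

136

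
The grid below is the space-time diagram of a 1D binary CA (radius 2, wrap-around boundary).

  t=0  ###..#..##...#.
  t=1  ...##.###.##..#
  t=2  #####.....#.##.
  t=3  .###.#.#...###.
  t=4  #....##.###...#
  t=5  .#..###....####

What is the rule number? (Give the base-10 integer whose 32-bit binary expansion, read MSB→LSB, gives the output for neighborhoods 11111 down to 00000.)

  nb #####: next=#  (t=2,i=2, bit31=1)
  nb ####.: next=#  (t=2,i=3, bit30=1)
  nb ###.#: next=.  (t=1,i=8, bit29=0)
  nb ###..: next=.  (t=0,i=2, bit28=0)
  nb ##.##: next=.  (t=1,i=5, bit27=0)
  nb ##.#.: next=.  (t=3,i=4, bit26=0)
  nb ##..#: next=#  (t=0,i=3, bit25=1)
  nb ##...: next=#  (t=0,i=10, bit24=1)
  nb #.###: next=.  (t=0,i=0, bit23=0)
  nb #.##.: next=#  (t=1,i=10, bit22=1)
  nb #.#.#: next=#  (t=3,i=5, bit21=1)
  nb #.#..: next=.  (t=3,i=7, bit20=0)
  nb #..##: next=#  (t=0,i=7, bit19=1)
  nb #..#.: next=#  (t=0,i=4, bit18=1)
  nb #...#: next=#  (t=0,i=11, bit17=1)
  nb #....: next=.  (t=2,i=6, bit16=0)
  nb .####: next=#  (t=2,i=1, bit15=1)
  nb .###.: next=.  (t=0,i=1, bit14=0)
  nb .##.#: next=#  (t=1,i=4, bit13=1)
  nb .##..: next=.  (t=0,i=9, bit12=0)
  nb .#.##: next=#  (t=0,i=14, bit11=1)
  nb .#.#.: next=#  (t=3,i=6, bit10=1)
  nb .#..#: next=#  (t=0,i=6, bit9=1)
  nb .#...: next=#  (t=1,i=0, bit8=1)
  nb ..###: next=.  (t=3,i=1, bit7=0)
  nb ..##.: next=#  (t=0,i=8, bit6=1)
  nb ..#.#: next=.  (t=0,i=13, bit5=0)
  nb ..#..: next=.  (t=0,i=5, bit4=0)
  nb ...##: next=#  (t=1,i=2, bit3=1)
  nb ...#.: next=.  (t=0,i=12, bit2=0)
  nb ....#: next=.  (t=2,i=8, bit1=0)
  nb .....: next=#  (t=2,i=7, bit0=1)
  bits 11000011011011101010111101001001 = 3278810953

3278810953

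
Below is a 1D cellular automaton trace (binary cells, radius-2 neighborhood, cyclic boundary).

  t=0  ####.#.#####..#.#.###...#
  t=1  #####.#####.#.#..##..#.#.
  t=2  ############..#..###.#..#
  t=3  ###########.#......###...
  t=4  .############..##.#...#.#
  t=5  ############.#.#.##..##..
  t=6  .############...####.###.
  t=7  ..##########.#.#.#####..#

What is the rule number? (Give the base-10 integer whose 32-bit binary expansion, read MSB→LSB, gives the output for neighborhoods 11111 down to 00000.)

4023425133

  nb #####: next=#  (t=0,i=1, bit31=1)
  nb ####.: next=#  (t=0,i=2, bit30=1)
  nb ###.#: next=#  (t=0,i=3, bit29=1)
  nb ###..: next=.  (t=0,i=11, bit28=0)
  nb ##.##: next=#  (t=1,i=5, bit27=1)
  nb ##.#.: next=#  (t=0,i=4, bit26=1)
  nb ##..#: next=#  (t=0,i=12, bit25=1)
  nb ##...: next=#  (t=0,i=21, bit24=1)
  nb #.###: next=#  (t=0,i=7, bit23=1)
  nb #.##.: next=#  (t=5,i=17, bit22=1)
  nb #.#.#: next=.  (t=0,i=5, bit21=0)
  nb #.#..: next=#  (t=1,i=14, bit20=1)
  nb #..##: next=.  (t=1,i=16, bit19=0)
  nb #..#.: next=.  (t=0,i=13, bit18=0)
  nb #...#: next=.  (t=0,i=22, bit17=0)
  nb #....: next=.  (t=3,i=14, bit16=0)
  nb .####: next=#  (t=0,i=0, bit15=1)
  nb .###.: next=.  (t=0,i=19, bit14=0)
  nb .##.#: next=.  (t=4,i=16, bit13=0)
  nb .##..: next=#  (t=1,i=18, bit12=1)
  nb .#.##: next=#  (t=0,i=6, bit11=1)
  nb .#.#.: next=.  (t=0,i=15, bit10=0)
  nb .#..#: next=.  (t=1,i=15, bit9=0)
  nb .#...: next=.  (t=3,i=13, bit8=0)
  nb ..###: next=.  (t=0,i=24, bit7=0)
  nb ..##.: next=#  (t=1,i=17, bit6=1)
  nb ..#.#: next=#  (t=0,i=14, bit5=1)
  nb ..#..: next=.  (t=2,i=14, bit4=0)
  nb ...##: next=#  (t=0,i=23, bit3=1)
  nb ...#.: next=#  (t=4,i=21, bit2=1)
  nb ....#: next=.  (t=3,i=17, bit1=0)
  nb .....: next=#  (t=3,i=15, bit0=1)
  bits 11101111110100001001100001101101 = 4023425133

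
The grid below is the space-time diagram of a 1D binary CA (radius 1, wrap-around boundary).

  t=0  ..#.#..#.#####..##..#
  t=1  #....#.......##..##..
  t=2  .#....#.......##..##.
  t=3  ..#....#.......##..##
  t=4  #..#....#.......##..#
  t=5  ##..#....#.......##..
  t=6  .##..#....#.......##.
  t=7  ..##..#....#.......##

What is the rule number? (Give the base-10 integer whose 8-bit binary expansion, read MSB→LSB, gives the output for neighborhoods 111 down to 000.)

80

  ###|.  b7=0 t=0,i=10
  ##.|#  b6=1 t=0,i=13
  #.#|.  b5=0 t=0,i=3
  #..|#  b4=1 t=0,i=0
  .##|.  b3=0 t=0,i=9
  .#.|.  b2=0 t=0,i=2
  ..#|.  b1=0 t=0,i=1
  ...|.  b0=0 t=1,i=2
  bits 01010000 = 80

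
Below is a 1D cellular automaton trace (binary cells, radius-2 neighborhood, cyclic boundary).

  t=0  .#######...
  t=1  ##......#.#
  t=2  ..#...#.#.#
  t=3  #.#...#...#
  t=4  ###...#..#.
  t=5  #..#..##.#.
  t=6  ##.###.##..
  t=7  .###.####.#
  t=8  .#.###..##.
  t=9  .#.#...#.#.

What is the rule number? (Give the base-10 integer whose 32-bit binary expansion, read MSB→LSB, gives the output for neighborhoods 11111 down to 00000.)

769143482

  [31] ##### => .  t=0,i=3
  [30] ####. => .  t=0,i=6
  [29] ###.# => #  t=6,i=5
  [28] ###.. => .  t=0,i=7
  [27] ##.## => #  t=6,i=2
  [26] ##.#. => #  t=3,i=1
  [25] ##..# => .  t=6,i=9
  [24] ##... => #  t=0,i=8
  [23] #.### => #  t=1,i=10
  [22] #.##. => #  t=6,i=7
  [21] #.#.# => .  t=2,i=8
  [20] #.#.. => #  t=2,i=10
  [19] #..## => #  t=5,i=5
  [18] #..#. => .  t=2,i=1
  [17] #...# => .  t=2,i=4
  [16] #.... => .  t=0,i=9
  [15] .#### => .  t=0,i=2
  [14] .###. => .  t=1,i=0
  [13] .##.# => #  t=3,i=0
  [12] .##.. => #  t=6,i=8
  [11] .#.## => .  t=1,i=9
  [10] .#.#. => .  t=2,i=7
  [9] .#..# => #  t=2,i=0
  [8] .#... => .  t=2,i=3
  [7] ..### => #  t=0,i=1
  [6] ..##. => .  t=3,i=10
  [5] ..#.# => #  t=1,i=8
  [4] ..#.. => #  t=2,i=2
  [3] ...## => #  t=0,i=0
  [2] ...#. => .  t=1,i=7
  [1] ....# => #  t=0,i=10
  [0] ..... => .  t=1,i=4
  bits 00101101110110000011001010111010 = 769143482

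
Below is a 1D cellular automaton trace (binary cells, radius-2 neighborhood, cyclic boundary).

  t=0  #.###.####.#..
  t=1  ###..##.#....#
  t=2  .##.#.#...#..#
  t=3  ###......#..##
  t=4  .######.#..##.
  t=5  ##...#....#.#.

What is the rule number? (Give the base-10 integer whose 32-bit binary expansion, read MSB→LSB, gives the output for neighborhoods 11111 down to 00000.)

1506621605

  [31] ##### => .  t=3,i=0
  [30] ####. => #  t=0,i=8
  [29] ###.# => .  t=0,i=4
  [28] ###.. => #  t=1,i=2
  [27] ##.## => #  t=0,i=5
  [26] ##.#. => .  t=0,i=10
  [25] ##..# => .  t=1,i=3
  [24] ##... => #  t=3,i=3
  [23] #.### => #  t=0,i=2
  [22] #.##. => #  t=2,i=1
  [21] #.#.# => .  t=2,i=4
  [20] #.#.. => .  t=0,i=11
  [19] #..## => #  t=1,i=4
  [18] #..#. => #  t=0,i=13
  [17] #...# => .  t=2,i=8
  [16] #.... => #  t=1,i=10
  [15] .#### => .  t=0,i=7
  [14] .###. => .  t=0,i=3
  [13] .##.# => #  t=1,i=6
  [12] .##.. => #  t=4,i=12
  [11] .#.## => #  t=0,i=1
  [10] .#.#. => .  t=2,i=5
  [9] .#..# => .  t=0,i=12
  [8] .#... => .  t=1,i=9
  [7] ..### => #  t=1,i=13
  [6] ..##. => .  t=1,i=5
  [5] ..#.# => #  t=0,i=0
  [4] ..#.. => .  t=2,i=10
  [3] ...## => .  t=1,i=12
  [2] ...#. => #  t=2,i=9
  [1] ....# => .  t=1,i=11
  [0] ..... => #  t=3,i=5
  bits 01011001110011010011100010100101 = 1506621605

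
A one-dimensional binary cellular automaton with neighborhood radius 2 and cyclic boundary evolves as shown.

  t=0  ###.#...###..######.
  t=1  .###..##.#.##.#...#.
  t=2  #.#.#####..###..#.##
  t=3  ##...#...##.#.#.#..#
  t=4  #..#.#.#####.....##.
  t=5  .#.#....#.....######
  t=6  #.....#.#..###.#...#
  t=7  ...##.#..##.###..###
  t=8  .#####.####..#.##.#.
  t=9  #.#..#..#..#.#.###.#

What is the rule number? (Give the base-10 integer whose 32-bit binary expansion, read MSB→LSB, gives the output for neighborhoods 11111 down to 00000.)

  nb #####: next=.  (t=0,i=15, bit31=0)
  nb ####.: next=.  (t=0,i=17, bit30=0)
  nb ###.#: next=#  (t=0,i=2, bit29=1)
  nb ###..: next=.  (t=0,i=10, bit28=0)
  nb ##.##: next=.  (t=0,i=19, bit27=0)
  nb ##.#.: next=#  (t=0,i=3, bit26=1)
  nb ##..#: next=#  (t=0,i=11, bit25=1)
  nb ##...: next=.  (t=3,i=2, bit24=0)
  nb #.###: next=.  (t=0,i=0, bit23=0)
  nb #.##.: next=#  (t=1,i=11, bit22=1)
  nb #.#.#: next=.  (t=1,i=9, bit21=0)
  nb #.#..: next=.  (t=0,i=4, bit20=0)
  nb #..##: next=#  (t=0,i=12, bit19=1)
  nb #..#.: next=.  (t=2,i=15, bit18=0)
  nb #...#: next=#  (t=0,i=6, bit17=1)
  nb #....: next=.  (t=4,i=13, bit16=0)
  nb .####: next=#  (t=0,i=14, bit15=1)
  nb .###.: next=#  (t=0,i=1, bit14=1)
  nb .##.#: next=#  (t=1,i=7, bit13=1)
  nb .##..: next=.  (t=6,i=0, bit12=0)
  nb .#.##: next=.  (t=1,i=10, bit11=0)
  nb .#.#.: next=.  (t=3,i=13, bit10=0)
  nb .#..#: next=#  (t=1,i=19, bit9=1)
  nb .#...: next=.  (t=0,i=5, bit8=0)
  nb ..###: next=.  (t=0,i=8, bit7=0)
  nb ..##.: next=#  (t=1,i=6, bit6=1)
  nb ..#.#: next=#  (t=2,i=16, bit5=1)
  nb ..#..: next=#  (t=1,i=18, bit4=1)
  nb ...##: next=#  (t=0,i=7, bit3=1)
  nb ...#.: next=.  (t=1,i=17, bit2=0)
  nb ....#: next=#  (t=4,i=15, bit1=1)
  nb .....: next=#  (t=4,i=14, bit0=1)
  bits 00100110010010101110001001111011 = 642441851

642441851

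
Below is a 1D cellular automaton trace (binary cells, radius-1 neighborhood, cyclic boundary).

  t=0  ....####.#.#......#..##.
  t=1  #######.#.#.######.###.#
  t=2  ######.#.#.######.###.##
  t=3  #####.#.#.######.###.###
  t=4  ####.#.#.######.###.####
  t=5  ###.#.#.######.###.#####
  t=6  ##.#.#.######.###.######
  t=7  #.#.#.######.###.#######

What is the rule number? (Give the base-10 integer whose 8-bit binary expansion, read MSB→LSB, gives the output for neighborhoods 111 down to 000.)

  ### -> #   bit 7 = 1  t=0,i=5
  ##. -> .   bit 6 = 0  t=0,i=7
  #.# -> #   bit 5 = 1  t=0,i=8
  #.. -> #   bit 4 = 1  t=0,i=12
  .## -> #   bit 3 = 1  t=0,i=4
  .#. -> .   bit 2 = 0  t=0,i=9
  ..# -> #   bit 1 = 1  t=0,i=3
  ... -> #   bit 0 = 1  t=0,i=0
  bits 10111011 = 187

187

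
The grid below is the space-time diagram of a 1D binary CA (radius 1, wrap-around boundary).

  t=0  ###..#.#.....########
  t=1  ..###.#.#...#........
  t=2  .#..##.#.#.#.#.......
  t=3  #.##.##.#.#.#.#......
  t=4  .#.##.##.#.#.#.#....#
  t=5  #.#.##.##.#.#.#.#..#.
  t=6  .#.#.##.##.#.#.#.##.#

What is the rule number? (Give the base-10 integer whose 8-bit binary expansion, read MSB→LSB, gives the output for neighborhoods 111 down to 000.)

  ### -> .   bit 7 = 0  t=0,i=0
  ##. -> #   bit 6 = 1  t=0,i=2
  #.# -> #   bit 5 = 1  t=0,i=6
  #.. -> #   bit 4 = 1  t=0,i=3
  .## -> .   bit 3 = 0  t=0,i=13
  .#. -> .   bit 2 = 0  t=0,i=5
  ..# -> #   bit 1 = 1  t=0,i=4
  ... -> .   bit 0 = 0  t=0,i=9
  bits 01110010 = 114

114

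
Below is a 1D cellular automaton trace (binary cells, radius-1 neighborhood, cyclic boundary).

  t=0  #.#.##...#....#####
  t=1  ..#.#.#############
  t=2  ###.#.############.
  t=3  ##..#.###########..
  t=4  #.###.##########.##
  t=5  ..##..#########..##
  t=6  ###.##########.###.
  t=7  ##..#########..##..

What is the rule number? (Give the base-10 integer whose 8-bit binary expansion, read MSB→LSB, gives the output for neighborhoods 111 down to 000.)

  nb ###: next=#  (t=0,i=15, bit7=1)
  nb ##.: next=.  (t=0,i=0, bit6=0)
  nb #.#: next=.  (t=0,i=1, bit5=0)
  nb #..: next=#  (t=0,i=6, bit4=1)
  nb .##: next=#  (t=0,i=4, bit3=1)
  nb .#.: next=#  (t=0,i=2, bit2=1)
  nb ..#: next=#  (t=0,i=8, bit1=1)
  nb ...: next=#  (t=0,i=7, bit0=1)
  bits 10011111 = 159

159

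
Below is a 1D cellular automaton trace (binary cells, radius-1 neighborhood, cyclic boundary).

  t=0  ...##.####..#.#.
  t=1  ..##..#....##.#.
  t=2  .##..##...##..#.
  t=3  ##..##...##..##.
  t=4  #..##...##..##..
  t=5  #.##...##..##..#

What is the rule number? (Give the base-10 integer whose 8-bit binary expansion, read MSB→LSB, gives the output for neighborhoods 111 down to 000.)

  ###|.  b7=0 t=0,i=7
  ##.|.  b6=0 t=0,i=4
  #.#|.  b5=0 t=0,i=5
  #..|.  b4=0 t=0,i=10
  .##|#  b3=1 t=0,i=3
  .#.|#  b2=1 t=0,i=12
  ..#|#  b1=1 t=0,i=2
  ...|.  b0=0 t=0,i=0
  bits 00001110 = 14

14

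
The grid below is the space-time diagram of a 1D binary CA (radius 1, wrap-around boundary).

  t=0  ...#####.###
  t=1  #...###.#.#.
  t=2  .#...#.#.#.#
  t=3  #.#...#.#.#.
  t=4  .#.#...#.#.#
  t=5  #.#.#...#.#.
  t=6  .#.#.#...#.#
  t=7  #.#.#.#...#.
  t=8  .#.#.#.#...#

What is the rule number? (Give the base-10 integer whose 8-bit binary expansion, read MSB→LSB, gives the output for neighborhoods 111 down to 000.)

176

  ###|#  b7=1 t=0,i=4
  ##.|.  b6=0 t=0,i=7
  #.#|#  b5=1 t=0,i=8
  #..|#  b4=1 t=0,i=0
  .##|.  b3=0 t=0,i=3
  .#.|.  b2=0 t=1,i=0
  ..#|.  b1=0 t=0,i=2
  ...|.  b0=0 t=0,i=1
  bits 10110000 = 176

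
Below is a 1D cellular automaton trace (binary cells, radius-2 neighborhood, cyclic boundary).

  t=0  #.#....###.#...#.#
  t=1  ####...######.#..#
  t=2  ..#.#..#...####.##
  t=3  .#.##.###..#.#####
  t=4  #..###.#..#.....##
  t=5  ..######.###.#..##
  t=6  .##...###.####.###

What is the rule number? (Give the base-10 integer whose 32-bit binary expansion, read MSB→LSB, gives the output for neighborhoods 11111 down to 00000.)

1834776021

  nb #####: next=.  (t=1,i=1, bit31=0)
  nb ####.: next=#  (t=1,i=2, bit30=1)
  nb ###.#: next=#  (t=0,i=9, bit29=1)
  nb ###..: next=.  (t=1,i=3, bit28=0)
  nb ##.##: next=#  (t=2,i=15, bit27=1)
  nb ##.#.: next=#  (t=0,i=1, bit26=1)
  nb ##..#: next=.  (t=2,i=0, bit25=0)
  nb ##...: next=#  (t=1,i=4, bit24=1)
  nb #.###: next=.  (t=3,i=6, bit23=0)
  nb #.##.: next=#  (t=0,i=17, bit22=1)
  nb #.#.#: next=.  (t=3,i=1, bit21=0)
  nb #.#..: next=#  (t=0,i=2, bit20=1)
  nb #..##: next=#  (t=1,i=16, bit19=1)
  nb #..#.: next=#  (t=2,i=1, bit18=1)
  nb #...#: next=.  (t=0,i=13, bit17=0)
  nb #....: next=.  (t=0,i=4, bit16=0)
  nb .####: next=.  (t=1,i=0, bit15=0)
  nb .###.: next=#  (t=0,i=8, bit14=1)
  nb .##.#: next=#  (t=0,i=0, bit13=1)
  nb .##..: next=#  (t=2,i=17, bit12=1)
  nb .#.##: next=.  (t=0,i=16, bit11=0)
  nb .#.#.: next=#  (t=2,i=3, bit10=1)
  nb .#..#: next=.  (t=1,i=15, bit9=0)
  nb .#...: next=#  (t=0,i=3, bit8=1)
  nb ..###: next=#  (t=0,i=7, bit7=1)
  nb ..##.: next=#  (t=5,i=16, bit6=1)
  nb ..#.#: next=.  (t=0,i=15, bit5=0)
  nb ..#..: next=#  (t=2,i=7, bit4=1)
  nb ...##: next=.  (t=0,i=6, bit3=0)
  nb ...#.: next=#  (t=0,i=14, bit2=1)
  nb ....#: next=.  (t=0,i=5, bit1=0)
  nb .....: next=#  (t=4,i=13, bit0=1)
  bits 01101101010111000111010111010101 = 1834776021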